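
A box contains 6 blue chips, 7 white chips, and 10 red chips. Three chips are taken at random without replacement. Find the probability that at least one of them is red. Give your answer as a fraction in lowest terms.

135/161

P(no red) = 13/23 × 12/22 × 11/21 = 1716/10626 = 26/161.
P(at least one) = 1 − 26/161 = 135/161.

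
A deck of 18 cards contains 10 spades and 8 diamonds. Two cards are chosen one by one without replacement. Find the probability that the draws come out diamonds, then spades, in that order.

40/153

Each draw changes the counts, so multiply the conditional probabilities along the sequence:
P = 8/18 × 10/17 = 80/306 = 40/153.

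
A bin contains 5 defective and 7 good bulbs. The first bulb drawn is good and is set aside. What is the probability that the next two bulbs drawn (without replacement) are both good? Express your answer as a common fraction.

3/11

After the first draw, 6 of the remaining 11 bulbs are good.
P = 6/11 × 5/10 = 30/110 = 3/11.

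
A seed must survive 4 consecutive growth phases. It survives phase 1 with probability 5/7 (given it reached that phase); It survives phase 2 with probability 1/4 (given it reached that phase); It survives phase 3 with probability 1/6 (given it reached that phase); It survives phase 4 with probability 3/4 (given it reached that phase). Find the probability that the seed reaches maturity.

5/224

Multiplying along the chain,
P = 5/7 × 1/4 × 1/6 × 3/4 = 15/672 = 5/224.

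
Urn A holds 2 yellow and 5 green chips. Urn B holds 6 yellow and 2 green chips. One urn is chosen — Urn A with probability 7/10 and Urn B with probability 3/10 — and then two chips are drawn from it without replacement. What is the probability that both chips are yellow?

163/840

From Urn A: P(both yellow) = (2/7)(1/6) = 1/21.
From Urn B: P(both yellow) = (6/8)(5/7) = 15/28.
Total probability = (7/10)(1/21) + (3/10)(15/28) = 163/840.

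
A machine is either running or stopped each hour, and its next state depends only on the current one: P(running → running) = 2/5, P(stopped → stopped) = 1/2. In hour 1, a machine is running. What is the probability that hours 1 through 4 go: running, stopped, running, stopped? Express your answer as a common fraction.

Hour 1 is given. For each transition, use the conditional probability from the current state:
P(stopped | running) = 3/5; P(running | stopped) = 1/2; P(stopped | running) = 3/5.
P = 3/5 × 1/2 × 3/5 = 9/50.

9/50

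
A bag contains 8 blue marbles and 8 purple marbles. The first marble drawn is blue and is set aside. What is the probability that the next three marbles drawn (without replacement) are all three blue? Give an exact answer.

1/13

After the first draw, 7 of the remaining 15 marbles are blue.
P = 7/15 × 6/14 × 5/13 = 210/2730 = 1/13.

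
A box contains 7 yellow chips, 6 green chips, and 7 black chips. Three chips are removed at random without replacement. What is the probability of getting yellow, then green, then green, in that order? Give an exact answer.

Chain rule:
P = 7/20 × 6/19 × 5/18 = 210/6840 = 7/228.

7/228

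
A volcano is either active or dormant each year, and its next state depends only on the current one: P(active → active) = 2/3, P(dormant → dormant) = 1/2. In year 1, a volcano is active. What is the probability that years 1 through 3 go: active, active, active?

4/9

Year 1 is given. For each transition, use the conditional probability from the current state:
P(active | active) = 2/3; P(active | active) = 2/3.
P = 2/3 × 2/3 = 4/9.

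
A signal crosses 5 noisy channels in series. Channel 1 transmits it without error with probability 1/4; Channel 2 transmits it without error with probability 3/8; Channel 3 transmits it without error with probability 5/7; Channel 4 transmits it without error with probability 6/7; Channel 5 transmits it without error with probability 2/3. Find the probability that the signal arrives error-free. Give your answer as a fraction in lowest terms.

Multiplying along the chain,
P = 1/4 × 3/8 × 5/7 × 6/7 × 2/3 = 180/4704 = 15/392.

15/392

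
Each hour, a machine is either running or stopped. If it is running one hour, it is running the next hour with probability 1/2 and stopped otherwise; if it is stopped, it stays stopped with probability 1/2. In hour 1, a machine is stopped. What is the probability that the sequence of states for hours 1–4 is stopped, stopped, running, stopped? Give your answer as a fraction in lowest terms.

Hour 1 is given. For each transition, use the conditional probability from the current state:
P(stopped | stopped) = 1/2; P(running | stopped) = 1/2; P(stopped | running) = 1/2.
P = 1/2 × 1/2 × 1/2 = 1/8.

1/8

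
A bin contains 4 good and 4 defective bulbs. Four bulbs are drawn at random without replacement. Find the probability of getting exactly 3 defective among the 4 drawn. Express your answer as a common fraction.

8/35

One ordering (defective drawn first) has probability 4/8 × 3/7 × 2/6 × 4/5 = 96/1680 = 2/35.
There are C(4,3) = 4 such orderings, each equally likely, so P = 4 × 2/35 = 8/35.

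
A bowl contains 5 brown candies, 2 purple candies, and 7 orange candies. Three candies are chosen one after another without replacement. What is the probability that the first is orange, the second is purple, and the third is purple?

Multiply the probability of each draw given the previous ones:
P = 7/14 × 2/13 × 1/12 = 14/2184 = 1/156.

1/156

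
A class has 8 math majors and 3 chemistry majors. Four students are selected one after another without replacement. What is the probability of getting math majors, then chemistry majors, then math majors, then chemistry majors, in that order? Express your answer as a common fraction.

7/165

Multiply the probability of each draw given the previous ones:
P = 8/11 × 3/10 × 7/9 × 2/8 = 336/7920 = 7/165.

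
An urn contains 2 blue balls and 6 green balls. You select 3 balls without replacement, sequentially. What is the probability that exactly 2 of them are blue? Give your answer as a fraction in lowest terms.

3/28

One ordering (blue drawn first) has probability 2/8 × 1/7 × 6/6 = 12/336 = 1/28.
There are C(3,2) = 3 such orderings, each equally likely, so P = 3 × 1/28 = 3/28.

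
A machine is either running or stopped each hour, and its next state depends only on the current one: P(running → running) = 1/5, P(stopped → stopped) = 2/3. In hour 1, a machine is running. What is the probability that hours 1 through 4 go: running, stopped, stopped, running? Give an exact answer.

Hour 1 is given. For each transition, use the conditional probability from the current state:
P(stopped | running) = 4/5; P(stopped | stopped) = 2/3; P(running | stopped) = 1/3.
P = 4/5 × 2/3 × 1/3 = 8/45.

8/45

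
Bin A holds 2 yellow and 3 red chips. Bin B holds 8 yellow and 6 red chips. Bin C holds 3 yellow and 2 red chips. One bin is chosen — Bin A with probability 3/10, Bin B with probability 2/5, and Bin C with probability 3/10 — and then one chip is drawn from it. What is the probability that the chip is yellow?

From Bin A: P(yellow) = 2/5.
From Bin B: P(yellow) = 8/14.
From Bin C: P(yellow) = 3/5.
Total probability = (3/10)(2/5) + (2/5)(8/14) + (3/10)(3/5) = 37/70.

37/70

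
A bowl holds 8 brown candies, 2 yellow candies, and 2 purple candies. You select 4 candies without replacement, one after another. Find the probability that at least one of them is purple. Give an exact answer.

P(no purple) = 10/12 × 9/11 × 8/10 × 7/9 = 5040/11880 = 14/33.
P(at least one) = 1 − 14/33 = 19/33.

19/33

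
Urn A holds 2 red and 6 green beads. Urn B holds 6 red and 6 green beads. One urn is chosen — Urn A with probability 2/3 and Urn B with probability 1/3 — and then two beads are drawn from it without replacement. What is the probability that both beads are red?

23/231

From Urn A: P(both red) = (2/8)(1/7) = 1/28.
From Urn B: P(both red) = (6/12)(5/11) = 5/22.
Total probability = (2/3)(1/28) + (1/3)(5/22) = 23/231.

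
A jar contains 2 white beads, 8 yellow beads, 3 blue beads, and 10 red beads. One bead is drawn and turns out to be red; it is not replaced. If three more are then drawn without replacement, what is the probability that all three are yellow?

With the first bead removed, 8 yellow remain out of 22.
P = 8/22 × 7/21 × 6/20 = 336/9240 = 2/55.

2/55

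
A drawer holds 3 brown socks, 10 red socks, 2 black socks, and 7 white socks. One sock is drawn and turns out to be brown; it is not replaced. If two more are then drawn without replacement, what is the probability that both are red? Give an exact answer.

3/14

With the first sock removed, 10 red remain out of 21.
P = 10/21 × 9/20 = 90/420 = 3/14.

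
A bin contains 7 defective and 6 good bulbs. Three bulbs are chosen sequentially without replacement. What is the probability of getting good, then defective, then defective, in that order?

21/143

Chain rule:
P = 6/13 × 7/12 × 6/11 = 252/1716 = 21/143.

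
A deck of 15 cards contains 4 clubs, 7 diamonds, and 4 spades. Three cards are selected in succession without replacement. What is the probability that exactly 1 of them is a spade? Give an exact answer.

44/91

One ordering (a spade drawn first) has probability 4/15 × 11/14 × 10/13 = 440/2730 = 44/273.
There are C(3,1) = 3 such orderings, each equally likely, so P = 3 × 44/273 = 44/91.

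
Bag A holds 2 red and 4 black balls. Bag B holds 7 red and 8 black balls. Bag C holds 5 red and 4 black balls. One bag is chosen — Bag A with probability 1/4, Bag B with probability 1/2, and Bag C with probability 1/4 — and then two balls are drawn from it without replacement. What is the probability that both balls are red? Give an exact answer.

From Bag A: P(both red) = (2/6)(1/5) = 1/15.
From Bag B: P(both red) = (7/15)(6/14) = 1/5.
From Bag C: P(both red) = (5/9)(4/8) = 5/18.
Total probability = (1/4)(1/15) + (1/2)(1/5) + (1/4)(5/18) = 67/360.

67/360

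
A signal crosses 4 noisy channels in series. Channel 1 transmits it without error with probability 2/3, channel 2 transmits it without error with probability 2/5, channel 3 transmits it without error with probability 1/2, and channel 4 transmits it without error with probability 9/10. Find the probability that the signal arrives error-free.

Each stage is reached only if all earlier stages succeed, so
P = 2/3 × 2/5 × 1/2 × 9/10 = 36/300 = 3/25.

3/25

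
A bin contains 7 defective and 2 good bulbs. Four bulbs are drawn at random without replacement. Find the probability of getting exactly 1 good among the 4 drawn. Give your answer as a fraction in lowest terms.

One ordering (good drawn first) has probability 2/9 × 7/8 × 6/7 × 5/6 = 420/3024 = 5/36.
There are C(4,1) = 4 such orderings, each equally likely, so P = 4 × 5/36 = 5/9.

5/9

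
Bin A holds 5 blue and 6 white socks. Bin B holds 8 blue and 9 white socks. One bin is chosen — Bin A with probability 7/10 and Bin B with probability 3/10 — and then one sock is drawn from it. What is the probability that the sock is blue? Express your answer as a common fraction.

From Bin A: P(blue) = 5/11.
From Bin B: P(blue) = 8/17.
Total probability = (7/10)(5/11) + (3/10)(8/17) = 859/1870.

859/1870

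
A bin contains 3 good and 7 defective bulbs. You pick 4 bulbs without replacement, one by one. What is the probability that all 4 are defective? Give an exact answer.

1/6

P(all defective) = 7/10 × 6/9 × 5/8 × 4/7 = 840/5040 = 1/6.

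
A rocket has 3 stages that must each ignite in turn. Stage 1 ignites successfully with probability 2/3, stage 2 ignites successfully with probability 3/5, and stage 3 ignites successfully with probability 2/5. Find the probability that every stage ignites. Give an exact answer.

4/25

Multiplying along the chain,
P = 2/3 × 3/5 × 2/5 = 12/75 = 4/25.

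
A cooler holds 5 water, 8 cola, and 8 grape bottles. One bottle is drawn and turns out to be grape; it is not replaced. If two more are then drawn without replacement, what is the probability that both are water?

1/19

After the first draw, 5 of the remaining 20 bottles are water.
P = 5/20 × 4/19 = 20/380 = 1/19.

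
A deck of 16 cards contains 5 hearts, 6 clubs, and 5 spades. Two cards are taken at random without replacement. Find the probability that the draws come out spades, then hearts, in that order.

5/48

Chain rule:
P = 5/16 × 5/15 = 25/240 = 5/48.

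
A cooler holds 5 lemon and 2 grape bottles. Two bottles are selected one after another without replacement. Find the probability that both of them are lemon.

10/21

P = 5/7 × 4/6 = 20/42 = 10/21.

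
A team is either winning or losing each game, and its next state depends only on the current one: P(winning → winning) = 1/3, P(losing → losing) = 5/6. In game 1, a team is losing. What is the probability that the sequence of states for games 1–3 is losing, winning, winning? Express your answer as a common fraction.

Game 1 is given. For each transition, use the conditional probability from the current state:
P(winning | losing) = 1/6; P(winning | winning) = 1/3.
P = 1/6 × 1/3 = 1/18.

1/18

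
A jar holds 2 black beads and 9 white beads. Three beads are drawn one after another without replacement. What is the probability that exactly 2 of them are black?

One ordering (black drawn first) has probability 2/11 × 1/10 × 9/9 = 18/990 = 1/55.
There are C(3,2) = 3 such orderings, each equally likely, so P = 3 × 1/55 = 3/55.

3/55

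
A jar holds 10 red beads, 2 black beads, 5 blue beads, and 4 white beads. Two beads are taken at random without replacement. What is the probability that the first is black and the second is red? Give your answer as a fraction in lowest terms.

Chain rule:
P = 2/21 × 10/20 = 20/420 = 1/21.

1/21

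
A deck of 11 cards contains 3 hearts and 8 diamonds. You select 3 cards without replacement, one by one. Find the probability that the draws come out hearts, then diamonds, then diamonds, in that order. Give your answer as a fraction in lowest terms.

28/165

Each draw changes the counts, so multiply the conditional probabilities along the sequence:
P = 3/11 × 8/10 × 7/9 = 168/990 = 28/165.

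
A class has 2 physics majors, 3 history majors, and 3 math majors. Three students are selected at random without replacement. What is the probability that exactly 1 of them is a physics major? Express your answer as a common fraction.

One ordering (a physics major drawn first) has probability 2/8 × 6/7 × 5/6 = 60/336 = 5/28.
There are C(3,1) = 3 such orderings, each equally likely, so P = 3 × 5/28 = 15/28.

15/28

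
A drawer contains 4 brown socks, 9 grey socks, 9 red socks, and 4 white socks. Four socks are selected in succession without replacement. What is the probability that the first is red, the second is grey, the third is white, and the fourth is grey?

Chain rule:
P = 9/26 × 9/25 × 4/24 × 8/23 = 2592/358800 = 54/7475.

54/7475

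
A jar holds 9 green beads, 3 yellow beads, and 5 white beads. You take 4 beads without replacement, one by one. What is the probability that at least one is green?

P(no green) = 8/17 × 7/16 × 6/15 × 5/14 = 1680/57120 = 1/34.
P(at least one) = 1 − 1/34 = 33/34.

33/34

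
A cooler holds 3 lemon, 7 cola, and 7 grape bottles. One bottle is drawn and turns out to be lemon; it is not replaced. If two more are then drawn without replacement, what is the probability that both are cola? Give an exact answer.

7/40

With the first bottle removed, 7 cola remain out of 16.
P = 7/16 × 6/15 = 42/240 = 7/40.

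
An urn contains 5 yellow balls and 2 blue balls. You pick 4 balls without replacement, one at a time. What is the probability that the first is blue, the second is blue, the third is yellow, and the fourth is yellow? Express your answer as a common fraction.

1/21

Chain rule:
P = 2/7 × 1/6 × 5/5 × 4/4 = 40/840 = 1/21.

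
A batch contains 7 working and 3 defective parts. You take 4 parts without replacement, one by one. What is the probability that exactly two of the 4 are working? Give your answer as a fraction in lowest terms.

One ordering (working drawn first) has probability 7/10 × 6/9 × 3/8 × 2/7 = 252/5040 = 1/20.
There are C(4,2) = 6 such orderings, each equally likely, so P = 6 × 1/20 = 3/10.

3/10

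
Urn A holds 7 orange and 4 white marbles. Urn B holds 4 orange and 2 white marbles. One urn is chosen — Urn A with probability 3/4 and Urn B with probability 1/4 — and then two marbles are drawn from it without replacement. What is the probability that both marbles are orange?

From Urn A: P(both orange) = (7/11)(6/10) = 21/55.
From Urn B: P(both orange) = (4/6)(3/5) = 2/5.
Total probability = (3/4)(21/55) + (1/4)(2/5) = 17/44.

17/44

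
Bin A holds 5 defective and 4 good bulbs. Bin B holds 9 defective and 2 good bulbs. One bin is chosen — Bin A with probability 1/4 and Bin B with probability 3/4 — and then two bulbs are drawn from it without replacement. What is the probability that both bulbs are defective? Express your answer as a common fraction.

From Bin A: P(both defective) = (5/9)(4/8) = 5/18.
From Bin B: P(both defective) = (9/11)(8/10) = 36/55.
Total probability = (1/4)(5/18) + (3/4)(36/55) = 2219/3960.

2219/3960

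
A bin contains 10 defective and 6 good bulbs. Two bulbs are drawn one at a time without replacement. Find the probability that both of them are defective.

P(every draw is defective) = 10/16 × 9/15 = 90/240 = 3/8.

3/8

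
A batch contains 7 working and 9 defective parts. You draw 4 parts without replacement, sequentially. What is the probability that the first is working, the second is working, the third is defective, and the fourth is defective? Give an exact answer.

9/130

Multiply the probability of each draw given the previous ones:
P = 7/16 × 6/15 × 9/14 × 8/13 = 3024/43680 = 9/130.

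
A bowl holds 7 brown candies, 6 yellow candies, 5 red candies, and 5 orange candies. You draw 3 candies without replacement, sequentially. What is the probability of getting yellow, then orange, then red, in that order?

Each draw changes the counts, so multiply the conditional probabilities along the sequence:
P = 6/23 × 5/22 × 5/21 = 150/10626 = 25/1771.

25/1771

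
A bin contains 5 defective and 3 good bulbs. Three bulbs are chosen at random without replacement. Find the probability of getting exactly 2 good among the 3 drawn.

One ordering (good drawn first) has probability 3/8 × 2/7 × 5/6 = 30/336 = 5/56.
There are C(3,2) = 3 such orderings, each equally likely, so P = 3 × 5/56 = 15/56.

15/56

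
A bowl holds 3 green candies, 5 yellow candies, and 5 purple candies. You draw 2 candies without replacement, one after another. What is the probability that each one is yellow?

P(all yellow) = 5/13 × 4/12 = 20/156 = 5/39.

5/39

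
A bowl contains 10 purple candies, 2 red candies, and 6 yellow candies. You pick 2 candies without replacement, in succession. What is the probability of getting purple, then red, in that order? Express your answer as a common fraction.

10/153

Multiply the probability of each draw given the previous ones:
P = 10/18 × 2/17 = 20/306 = 10/153.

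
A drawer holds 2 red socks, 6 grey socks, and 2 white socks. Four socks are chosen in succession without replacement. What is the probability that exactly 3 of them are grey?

8/21

One ordering (grey drawn first) has probability 6/10 × 5/9 × 4/8 × 4/7 = 480/5040 = 2/21.
There are C(4,3) = 4 such orderings, each equally likely, so P = 4 × 2/21 = 8/21.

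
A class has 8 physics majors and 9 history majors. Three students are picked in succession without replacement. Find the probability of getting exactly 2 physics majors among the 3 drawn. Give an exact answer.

One ordering (physics majors drawn first) has probability 8/17 × 7/16 × 9/15 = 504/4080 = 21/170.
There are C(3,2) = 3 such orderings, each equally likely, so P = 3 × 21/170 = 63/170.

63/170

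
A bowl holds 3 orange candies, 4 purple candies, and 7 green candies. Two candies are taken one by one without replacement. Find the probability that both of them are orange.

3/91

P = 3/14 × 2/13 = 6/182 = 3/91.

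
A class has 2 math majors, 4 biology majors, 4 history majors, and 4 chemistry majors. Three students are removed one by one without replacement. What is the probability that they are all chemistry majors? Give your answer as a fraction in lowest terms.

P = 4/14 × 3/13 × 2/12 = 24/2184 = 1/91.

1/91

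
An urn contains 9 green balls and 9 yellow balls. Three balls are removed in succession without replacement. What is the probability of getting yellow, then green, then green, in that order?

Multiply the probability of each draw given the previous ones:
P = 9/18 × 9/17 × 8/16 = 648/4896 = 9/68.

9/68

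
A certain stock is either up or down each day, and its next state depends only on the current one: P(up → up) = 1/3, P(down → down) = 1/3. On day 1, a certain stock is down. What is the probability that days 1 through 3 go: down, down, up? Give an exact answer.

Day 1 is given. For each transition, use the conditional probability from the current state:
P(down | down) = 1/3; P(up | down) = 2/3.
P = 1/3 × 2/3 = 2/9.

2/9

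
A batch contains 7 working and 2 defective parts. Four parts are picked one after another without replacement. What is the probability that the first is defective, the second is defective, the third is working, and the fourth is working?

1/36

Each draw changes the counts, so multiply the conditional probabilities along the sequence:
P = 2/9 × 1/8 × 7/7 × 6/6 = 84/3024 = 1/36.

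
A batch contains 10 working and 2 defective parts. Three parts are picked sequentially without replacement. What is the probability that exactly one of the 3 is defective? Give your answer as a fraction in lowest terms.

One ordering (defective drawn first) has probability 2/12 × 10/11 × 9/10 = 180/1320 = 3/22.
There are C(3,1) = 3 such orderings, each equally likely, so P = 3 × 3/22 = 9/22.

9/22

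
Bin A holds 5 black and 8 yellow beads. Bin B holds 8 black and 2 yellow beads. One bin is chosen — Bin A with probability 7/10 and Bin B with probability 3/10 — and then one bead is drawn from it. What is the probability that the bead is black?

331/650

From Bin A: P(black) = 5/13.
From Bin B: P(black) = 8/10.
Total probability = (7/10)(5/13) + (3/10)(8/10) = 331/650.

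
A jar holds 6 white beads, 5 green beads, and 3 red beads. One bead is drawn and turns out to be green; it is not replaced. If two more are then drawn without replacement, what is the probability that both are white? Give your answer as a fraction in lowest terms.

5/26

With the first bead removed, 6 white remain out of 13.
P = 6/13 × 5/12 = 30/156 = 5/26.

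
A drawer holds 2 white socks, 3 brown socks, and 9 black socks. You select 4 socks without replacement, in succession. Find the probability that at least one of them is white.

46/91

P(no white) = 12/14 × 11/13 × 10/12 × 9/11 = 11880/24024 = 45/91.
P(at least one) = 1 − 45/91 = 46/91.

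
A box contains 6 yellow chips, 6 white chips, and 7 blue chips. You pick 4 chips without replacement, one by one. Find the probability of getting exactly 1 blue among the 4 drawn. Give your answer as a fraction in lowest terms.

385/969

One ordering (blue drawn first) has probability 7/19 × 12/18 × 11/17 × 10/16 = 9240/93024 = 385/3876.
There are C(4,1) = 4 such orderings, each equally likely, so P = 4 × 385/3876 = 385/969.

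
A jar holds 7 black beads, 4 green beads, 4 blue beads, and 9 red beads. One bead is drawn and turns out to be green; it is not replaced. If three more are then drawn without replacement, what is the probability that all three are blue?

4/1771

After the first draw, 4 of the remaining 23 beads are blue.
P = 4/23 × 3/22 × 2/21 = 24/10626 = 4/1771.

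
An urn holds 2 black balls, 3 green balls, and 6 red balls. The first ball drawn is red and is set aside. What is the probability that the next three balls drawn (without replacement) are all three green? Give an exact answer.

1/120

With the first ball removed, 3 green remain out of 10.
P = 3/10 × 2/9 × 1/8 = 6/720 = 1/120.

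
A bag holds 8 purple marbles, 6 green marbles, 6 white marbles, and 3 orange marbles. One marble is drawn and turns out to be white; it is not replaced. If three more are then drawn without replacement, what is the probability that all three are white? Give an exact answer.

With the first marble removed, 5 white remain out of 22.
P = 5/22 × 4/21 × 3/20 = 60/9240 = 1/154.

1/154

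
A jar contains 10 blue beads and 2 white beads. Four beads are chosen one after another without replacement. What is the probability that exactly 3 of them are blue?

One ordering (blue drawn first) has probability 10/12 × 9/11 × 8/10 × 2/9 = 1440/11880 = 4/33.
There are C(4,3) = 4 such orderings, each equally likely, so P = 4 × 4/33 = 16/33.

16/33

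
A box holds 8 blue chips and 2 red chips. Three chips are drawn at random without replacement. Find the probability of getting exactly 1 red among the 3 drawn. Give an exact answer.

7/15

One ordering (red drawn first) has probability 2/10 × 8/9 × 7/8 = 112/720 = 7/45.
There are C(3,1) = 3 such orderings, each equally likely, so P = 3 × 7/45 = 7/15.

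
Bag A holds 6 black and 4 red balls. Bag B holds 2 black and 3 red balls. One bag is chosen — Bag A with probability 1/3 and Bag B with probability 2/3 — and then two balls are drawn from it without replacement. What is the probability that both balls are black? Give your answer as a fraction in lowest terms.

From Bag A: P(both black) = (6/10)(5/9) = 1/3.
From Bag B: P(both black) = (2/5)(1/4) = 1/10.
Total probability = (1/3)(1/3) + (2/3)(1/10) = 8/45.

8/45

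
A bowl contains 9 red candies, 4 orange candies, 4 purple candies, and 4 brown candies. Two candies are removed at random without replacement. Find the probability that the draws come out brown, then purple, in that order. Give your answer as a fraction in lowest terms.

Chain rule:
P = 4/21 × 4/20 = 16/420 = 4/105.

4/105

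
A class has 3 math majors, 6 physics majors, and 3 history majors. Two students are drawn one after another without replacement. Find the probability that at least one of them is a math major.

P(no math majors) = 9/12 × 8/11 = 72/132 = 6/11.
P(at least one) = 1 − 6/11 = 5/11.

5/11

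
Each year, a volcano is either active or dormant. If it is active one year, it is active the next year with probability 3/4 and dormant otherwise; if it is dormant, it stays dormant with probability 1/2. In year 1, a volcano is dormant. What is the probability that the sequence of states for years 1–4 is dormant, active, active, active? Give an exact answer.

Year 1 is given. For each transition, use the conditional probability from the current state:
P(active | dormant) = 1/2; P(active | active) = 3/4; P(active | active) = 3/4.
P = 1/2 × 3/4 × 3/4 = 9/32.

9/32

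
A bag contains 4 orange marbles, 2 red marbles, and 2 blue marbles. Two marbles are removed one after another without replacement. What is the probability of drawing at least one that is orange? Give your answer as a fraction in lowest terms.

P(no orange) = 4/8 × 3/7 = 12/56 = 3/14.
P(at least one) = 1 − 3/14 = 11/14.

11/14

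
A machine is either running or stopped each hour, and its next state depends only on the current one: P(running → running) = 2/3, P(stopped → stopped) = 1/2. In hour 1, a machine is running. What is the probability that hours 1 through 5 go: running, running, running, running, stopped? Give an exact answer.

8/81

Hour 1 is given. For each transition, use the conditional probability from the current state:
P(running | running) = 2/3; P(running | running) = 2/3; P(running | running) = 2/3; P(stopped | running) = 1/3.
P = 2/3 × 2/3 × 2/3 × 1/3 = 8/81.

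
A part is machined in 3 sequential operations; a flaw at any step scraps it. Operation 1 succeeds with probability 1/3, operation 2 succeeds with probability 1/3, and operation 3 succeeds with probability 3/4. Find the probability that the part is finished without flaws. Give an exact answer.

The events are sequential, so multiply the conditional probabilities:
P = 1/3 × 1/3 × 3/4 = 3/36 = 1/12.

1/12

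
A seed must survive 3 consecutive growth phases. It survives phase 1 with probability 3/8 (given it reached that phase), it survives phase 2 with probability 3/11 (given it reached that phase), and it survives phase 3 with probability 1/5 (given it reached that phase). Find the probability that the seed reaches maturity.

Each stage is reached only if all earlier stages succeed, so
P = 3/8 × 3/11 × 1/5 = 9/440.

9/440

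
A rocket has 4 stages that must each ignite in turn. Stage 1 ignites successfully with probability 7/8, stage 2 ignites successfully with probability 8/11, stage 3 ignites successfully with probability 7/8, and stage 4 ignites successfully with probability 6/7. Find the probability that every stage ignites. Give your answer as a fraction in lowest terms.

Each stage is reached only if all earlier stages succeed, so
P = 7/8 × 8/11 × 7/8 × 6/7 = 2352/4928 = 21/44.

21/44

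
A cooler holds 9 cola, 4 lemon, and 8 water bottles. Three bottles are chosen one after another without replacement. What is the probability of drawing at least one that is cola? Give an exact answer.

111/133

P(no cola) = 12/21 × 11/20 × 10/19 = 1320/7980 = 22/133.
P(at least one) = 1 − 22/133 = 111/133.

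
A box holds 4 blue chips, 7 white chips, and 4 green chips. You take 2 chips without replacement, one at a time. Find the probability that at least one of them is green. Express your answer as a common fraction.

P(no green) = 11/15 × 10/14 = 110/210 = 11/21.
P(at least one) = 1 − 11/21 = 10/21.

10/21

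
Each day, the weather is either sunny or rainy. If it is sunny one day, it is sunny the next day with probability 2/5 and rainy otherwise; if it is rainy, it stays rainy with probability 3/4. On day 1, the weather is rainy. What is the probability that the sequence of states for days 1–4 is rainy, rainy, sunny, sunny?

Day 1 is given. For each transition, use the conditional probability from the current state:
P(rainy | rainy) = 3/4; P(sunny | rainy) = 1/4; P(sunny | sunny) = 2/5.
P = 3/4 × 1/4 × 2/5 = 6/80 = 3/40.

3/40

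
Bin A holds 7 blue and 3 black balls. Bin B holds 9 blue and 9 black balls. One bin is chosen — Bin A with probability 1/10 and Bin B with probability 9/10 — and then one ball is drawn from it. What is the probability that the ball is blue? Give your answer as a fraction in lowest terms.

From Bin A: P(blue) = 7/10.
From Bin B: P(blue) = 9/18.
Total probability = (1/10)(7/10) + (9/10)(9/18) = 13/25.

13/25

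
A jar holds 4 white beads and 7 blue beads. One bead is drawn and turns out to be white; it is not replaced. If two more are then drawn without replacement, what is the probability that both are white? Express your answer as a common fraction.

1/15

With the first bead removed, 3 white remain out of 10.
P = 3/10 × 2/9 = 6/90 = 1/15.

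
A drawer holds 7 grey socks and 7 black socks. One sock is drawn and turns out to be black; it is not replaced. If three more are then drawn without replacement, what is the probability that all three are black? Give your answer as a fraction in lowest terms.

10/143

With the first sock removed, 6 black remain out of 13.
P = 6/13 × 5/12 × 4/11 = 120/1716 = 10/143.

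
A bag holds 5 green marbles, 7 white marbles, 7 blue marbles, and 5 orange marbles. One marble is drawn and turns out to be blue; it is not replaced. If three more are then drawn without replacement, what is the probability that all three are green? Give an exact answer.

With the first marble removed, 5 green remain out of 23.
P = 5/23 × 4/22 × 3/21 = 60/10626 = 10/1771.

10/1771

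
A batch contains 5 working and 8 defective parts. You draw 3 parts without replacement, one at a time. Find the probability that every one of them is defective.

28/143

P(all defective) = 8/13 × 7/12 × 6/11 = 336/1716 = 28/143.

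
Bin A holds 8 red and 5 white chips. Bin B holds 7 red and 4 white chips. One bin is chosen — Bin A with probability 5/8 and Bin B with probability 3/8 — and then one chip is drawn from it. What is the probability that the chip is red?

713/1144

From Bin A: P(red) = 8/13.
From Bin B: P(red) = 7/11.
Total probability = (5/8)(8/13) + (3/8)(7/11) = 713/1144.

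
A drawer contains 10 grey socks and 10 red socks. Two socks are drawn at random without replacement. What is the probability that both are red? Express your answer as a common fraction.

9/38

P(all red) = 10/20 × 9/19 = 90/380 = 9/38.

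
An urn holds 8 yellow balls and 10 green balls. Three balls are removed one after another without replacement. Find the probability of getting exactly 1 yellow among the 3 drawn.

15/34

One ordering (yellow drawn first) has probability 8/18 × 10/17 × 9/16 = 720/4896 = 5/34.
There are C(3,1) = 3 such orderings, each equally likely, so P = 3 × 5/34 = 15/34.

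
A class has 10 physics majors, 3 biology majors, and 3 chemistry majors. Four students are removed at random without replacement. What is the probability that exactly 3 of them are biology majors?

1/140

One ordering (biology majors drawn first) has probability 3/16 × 2/15 × 1/14 × 13/13 = 78/43680 = 1/560.
There are C(4,3) = 4 such orderings, each equally likely, so P = 4 × 1/560 = 1/140.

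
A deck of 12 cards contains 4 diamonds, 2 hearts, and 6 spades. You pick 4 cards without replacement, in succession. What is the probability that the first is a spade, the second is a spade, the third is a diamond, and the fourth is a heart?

Chain rule:
P = 6/12 × 5/11 × 4/10 × 2/9 = 240/11880 = 2/99.

2/99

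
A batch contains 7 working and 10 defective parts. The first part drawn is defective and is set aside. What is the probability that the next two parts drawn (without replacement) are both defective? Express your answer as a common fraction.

3/10

With the first part removed, 9 defective remain out of 16.
P = 9/16 × 8/15 = 72/240 = 3/10.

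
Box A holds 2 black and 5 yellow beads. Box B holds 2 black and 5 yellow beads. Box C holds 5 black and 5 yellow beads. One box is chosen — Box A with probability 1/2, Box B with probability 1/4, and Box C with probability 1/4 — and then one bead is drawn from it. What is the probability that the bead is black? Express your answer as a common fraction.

19/56

From Box A: P(black) = 2/7.
From Box B: P(black) = 2/7.
From Box C: P(black) = 5/10.
Total probability = (1/2)(2/7) + (1/4)(2/7) + (1/4)(5/10) = 19/56.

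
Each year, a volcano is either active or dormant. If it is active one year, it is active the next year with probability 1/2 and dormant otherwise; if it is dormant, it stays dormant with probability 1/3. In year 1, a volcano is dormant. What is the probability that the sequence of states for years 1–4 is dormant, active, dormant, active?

Year 1 is given. For each transition, use the conditional probability from the current state:
P(active | dormant) = 2/3; P(dormant | active) = 1/2; P(active | dormant) = 2/3.
P = 2/3 × 1/2 × 2/3 = 4/18 = 2/9.

2/9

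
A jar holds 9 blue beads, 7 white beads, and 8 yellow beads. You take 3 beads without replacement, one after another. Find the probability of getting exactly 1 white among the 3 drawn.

119/253

One ordering (white drawn first) has probability 7/24 × 17/23 × 16/22 = 1904/12144 = 119/759.
There are C(3,1) = 3 such orderings, each equally likely, so P = 3 × 119/759 = 119/253.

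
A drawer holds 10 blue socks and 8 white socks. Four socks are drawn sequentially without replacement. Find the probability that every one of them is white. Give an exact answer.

7/306

P = 8/18 × 7/17 × 6/16 × 5/15 = 1680/73440 = 7/306.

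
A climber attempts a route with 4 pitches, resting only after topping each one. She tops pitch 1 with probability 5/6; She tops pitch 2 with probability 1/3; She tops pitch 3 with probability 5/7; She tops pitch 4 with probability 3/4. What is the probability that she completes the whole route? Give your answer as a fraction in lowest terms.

25/168

Multiplying along the chain,
P = 5/6 × 1/3 × 5/7 × 3/4 = 75/504 = 25/168.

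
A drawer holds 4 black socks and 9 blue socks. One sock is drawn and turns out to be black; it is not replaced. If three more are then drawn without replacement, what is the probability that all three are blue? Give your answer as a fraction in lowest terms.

21/55

With the first sock removed, 9 blue remain out of 12.
P = 9/12 × 8/11 × 7/10 = 504/1320 = 21/55.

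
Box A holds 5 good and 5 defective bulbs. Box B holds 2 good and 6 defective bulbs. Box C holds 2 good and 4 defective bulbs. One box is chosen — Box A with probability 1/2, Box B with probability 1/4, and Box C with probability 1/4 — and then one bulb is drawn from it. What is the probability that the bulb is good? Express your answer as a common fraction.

From Box A: P(good) = 5/10.
From Box B: P(good) = 2/8.
From Box C: P(good) = 2/6.
Total probability = (1/2)(5/10) + (1/4)(2/8) + (1/4)(2/6) = 19/48.

19/48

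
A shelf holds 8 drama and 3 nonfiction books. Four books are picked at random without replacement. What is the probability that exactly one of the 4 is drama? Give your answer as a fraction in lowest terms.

One ordering (drama drawn first) has probability 8/11 × 3/10 × 2/9 × 1/8 = 48/7920 = 1/165.
There are C(4,1) = 4 such orderings, each equally likely, so P = 4 × 1/165 = 4/165.

4/165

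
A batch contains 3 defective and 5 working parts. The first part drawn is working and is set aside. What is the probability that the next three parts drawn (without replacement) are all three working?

After the first draw, 4 of the remaining 7 parts are working.
P = 4/7 × 3/6 × 2/5 = 24/210 = 4/35.

4/35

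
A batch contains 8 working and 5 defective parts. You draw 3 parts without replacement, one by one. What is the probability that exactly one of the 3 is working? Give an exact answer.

One ordering (working drawn first) has probability 8/13 × 5/12 × 4/11 = 160/1716 = 40/429.
There are C(3,1) = 3 such orderings, each equally likely, so P = 3 × 40/429 = 40/143.

40/143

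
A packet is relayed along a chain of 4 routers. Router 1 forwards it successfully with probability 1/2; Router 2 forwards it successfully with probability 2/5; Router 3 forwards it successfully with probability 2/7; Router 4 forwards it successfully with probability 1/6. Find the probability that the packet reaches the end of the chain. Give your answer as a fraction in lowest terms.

The events are sequential, so multiply the conditional probabilities:
P = 1/2 × 2/5 × 2/7 × 1/6 = 4/420 = 1/105.

1/105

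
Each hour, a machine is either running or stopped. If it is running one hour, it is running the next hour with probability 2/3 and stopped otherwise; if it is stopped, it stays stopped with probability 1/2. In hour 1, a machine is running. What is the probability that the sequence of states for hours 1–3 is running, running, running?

Hour 1 is given. For each transition, use the conditional probability from the current state:
P(running | running) = 2/3; P(running | running) = 2/3.
P = 2/3 × 2/3 = 4/9.

4/9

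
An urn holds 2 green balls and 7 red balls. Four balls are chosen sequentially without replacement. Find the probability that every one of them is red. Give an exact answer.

P(all red) = 7/9 × 6/8 × 5/7 × 4/6 = 840/3024 = 5/18.

5/18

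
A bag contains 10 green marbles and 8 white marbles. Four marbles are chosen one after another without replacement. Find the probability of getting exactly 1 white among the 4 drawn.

One ordering (white drawn first) has probability 8/18 × 10/17 × 9/16 × 8/15 = 5760/73440 = 4/51.
There are C(4,1) = 4 such orderings, each equally likely, so P = 4 × 4/51 = 16/51.

16/51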